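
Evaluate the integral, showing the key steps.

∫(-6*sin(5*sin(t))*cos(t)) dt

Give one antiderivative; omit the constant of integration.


Step 1. Substitute u = sin(t), turning ∫(-6*sin(5*sin(t))*cos(t)) dt into ∫(-6*sin(5*u)) du: now ∫(-6*sin(5*u)) du.
Step 2. Evaluate the standard form: now 6*cos(5*u)/5.
Step 3. Substitute back u = sin(t): now 6*cos(5*sin(t))/5.
Answer: 6*cos(5*sin(t))/5.


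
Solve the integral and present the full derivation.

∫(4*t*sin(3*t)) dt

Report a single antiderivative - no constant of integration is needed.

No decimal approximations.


Step 1. Integrate ∫(4*t*sin(3*t)) dt by parts with u = t, dv = (4*sin(3*t)) dt, so v = -4*cos(3*t)/3: now -4*t*cos(3*t)/3 + ∫(4*cos(3*t)/3) dt.
Step 2. Evaluate the standard form: now -4*t*cos(3*t)/3 + 4*sin(3*t)/9.
Answer: -4*t*cos(3*t)/3 + 4*sin(3*t)/9.


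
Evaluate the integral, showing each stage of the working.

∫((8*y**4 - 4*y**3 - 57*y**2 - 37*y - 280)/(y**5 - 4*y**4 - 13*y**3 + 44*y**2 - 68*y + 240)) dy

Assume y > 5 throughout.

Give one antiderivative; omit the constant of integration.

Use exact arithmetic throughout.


Step 1. Decompose ∫((8*y**4 - 4*y**3 - 57*y**2 - 37*y - 280)/(y**5 - 4*y**4 - 13*y**3 + 44*y**2 - 68*y + 240)) dy by partial fractions, (8*y**4 - 4*y**3 - 57*y**2 - 37*y - 280)/(y**5 - 4*y**4 - 13*y**3 + 44*y**2 - 68*y + 240) = 1/(y**2 + 4) + 1/(y + 4) + 2/(y - 3) + 5/(y - 5): now ∫(5/(y - 5)) dy + ∫(2/(y - 3)) dy + ∫(1/(y + 4)) dy + ∫(1/(y**2 + 4)) dy.
Step 2. Evaluate the standard form [assuming y > 5]: now 5*log(y - 5) + ∫(2/(y - 3)) dy + ∫(1/(y + 4)) dy + ∫(1/(y**2 + 4)) dy.
Step 3. Evaluate the standard form [assuming y > -4]: now 5*log(y - 5) + log(y + 4) + ∫(2/(y - 3)) dy + ∫(1/(y**2 + 4)) dy.
Step 4. Evaluate the standard form [assuming y > 3]: now 5*log(y - 5) + 2*log(y - 3) + log(y + 4) + ∫(1/(y**2 + 4)) dy.
Step 5. Evaluate the standard form: now 5*log(y - 5) + 2*log(y - 3) + log(y + 4) + atan(y/2)/2.
Answer: 5*log(y - 5) + 2*log(y - 3) + log(y + 4) + atan(y/2)/2.


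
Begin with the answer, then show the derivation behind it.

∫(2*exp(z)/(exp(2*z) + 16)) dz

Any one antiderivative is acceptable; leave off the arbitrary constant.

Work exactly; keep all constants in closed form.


The answer is atan(exp(z)/4)/2.
Step 1. Substitute u = exp(z), turning ∫(2*exp(z)/(exp(2*z) + 16)) dz into ∫(2/(u**2 + 16)) du: now ∫(2/(u**2 + 16)) du.
Step 2. Evaluate the standard form: now atan(u/4)/2.
Step 3. Substitute back u = exp(z): now atan(exp(z)/4)/2.
Answer: atan(exp(z)/4)/2.


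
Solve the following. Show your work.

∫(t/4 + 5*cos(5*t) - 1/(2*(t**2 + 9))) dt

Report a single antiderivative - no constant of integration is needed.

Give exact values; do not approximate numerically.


Step 1. Rewrite: now ∫(t/4) dt + ∫(-1/(2*(t**2 + 9))) dt + ∫(5*cos(5*t)) dt.
Step 2. Evaluate the standard form: now sin(5*t) + ∫(t/4) dt + ∫(-1/(2*(t**2 + 9))) dt.
Step 3. Evaluate the standard form: now sin(5*t) - atan(t/3)/6 + ∫(t/4) dt.
Step 4. Evaluate the standard form: now t**2/8 + sin(5*t) - atan(t/3)/6.
Answer: t**2/8 + sin(5*t) - atan(t/3)/6.


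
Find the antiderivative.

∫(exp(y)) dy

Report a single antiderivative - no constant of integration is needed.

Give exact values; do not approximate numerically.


Answer: exp(y).


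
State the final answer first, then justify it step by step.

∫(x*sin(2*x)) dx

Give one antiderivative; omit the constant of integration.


The answer is -x*cos(2*x)/2 + sin(2*x)/4.
Step 1. Integrate ∫(x*sin(2*x)) dx by parts with u = x, dv = (sin(2*x)) dx, so v = -cos(2*x)/2: now -x*cos(2*x)/2 + ∫(cos(2*x)/2) dx.
Step 2. Evaluate the standard form: now -x*cos(2*x)/2 + sin(2*x)/4.
Answer: -x*cos(2*x)/2 + sin(2*x)/4.


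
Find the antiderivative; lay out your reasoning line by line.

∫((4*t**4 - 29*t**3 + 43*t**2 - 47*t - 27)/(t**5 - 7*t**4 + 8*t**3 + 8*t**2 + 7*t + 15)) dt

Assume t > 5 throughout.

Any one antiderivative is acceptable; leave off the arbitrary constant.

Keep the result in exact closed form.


Step 1. Decompose ∫((4*t**4 - 29*t**3 + 43*t**2 - 47*t - 27)/(t**5 - 7*t**4 + 8*t**3 + 8*t**2 + 7*t + 15)) dt by partial fractions, (4*t**4 - 29*t**3 + 43*t**2 - 47*t - 27)/(t**5 - 7*t**4 + 8*t**3 + 8*t**2 + 7*t + 15) = -3/(t**2 + 1) + 2/(t + 1) + 3/(t - 3) - 1/(t - 5): now ∫(-1/(t - 5)) dt + ∫(3/(t - 3)) dt + ∫(2/(t + 1)) dt + ∫(-3/(t**2 + 1)) dt.
Step 2. Evaluate the standard form [assuming t > 3]: now 3*log(t - 3) + ∫(-1/(t - 5)) dt + ∫(2/(t + 1)) dt + ∫(-3/(t**2 + 1)) dt.
Step 3. Evaluate the standard form [assuming t > 5]: now -log(t - 5) + 3*log(t - 3) + ∫(2/(t + 1)) dt + ∫(-3/(t**2 + 1)) dt.
Step 4. Evaluate the standard form [assuming t > -1]: now -log(t - 5) + 3*log(t - 3) + 2*log(t + 1) + ∫(-3/(t**2 + 1)) dt.
Step 5. Evaluate the standard form: now -log(t - 5) + 3*log(t - 3) + 2*log(t + 1) - 3*atan(t).
Answer: -log(t - 5) + 3*log(t - 3) + 2*log(t + 1) - 3*atan(t).


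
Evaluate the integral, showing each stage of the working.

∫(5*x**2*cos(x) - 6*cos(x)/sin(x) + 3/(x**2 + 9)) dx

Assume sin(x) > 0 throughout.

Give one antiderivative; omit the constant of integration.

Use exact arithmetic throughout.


Step 1. Rewrite: now ∫(5*x**2*cos(x)) dx + ∫(-6*cos(x)/sin(x)) dx + ∫(3/(x**2 + 9)) dx.
Step 2. Integrate ∫(5*x**2*cos(x)) dx by parts with u = x**2, dv = (5*cos(x)) dx, so v = 5*sin(x): now 5*x**2*sin(x) + ∫(-10*x*sin(x)) dx + ∫(-6*cos(x)/sin(x)) dx + ∫(3/(x**2 + 9)) dx.
Step 3. Integrate ∫(-10*x*sin(x)) dx by parts with u = x, dv = (-10*sin(x)) dx, so v = 10*cos(x): now 5*x**2*sin(x) + 10*x*cos(x) + ∫(-6*cos(x)/sin(x)) dx + ∫(3/(x**2 + 9)) dx + ∫(-10*cos(x)) dx.
Step 4. Evaluate the standard form: now 5*x**2*sin(x) + 10*x*cos(x) - 10*sin(x) + ∫(-6*cos(x)/sin(x)) dx + ∫(3/(x**2 + 9)) dx.
Step 5. Substitute u = sin(x), turning ∫(-6*cos(x)/sin(x)) dx into ∫(-6/u) du: now 5*x**2*sin(x) + 10*x*cos(x) - 10*sin(x) + ∫(-6/u) du + ∫(3/(x**2 + 9)) dx.
Step 6. Evaluate the standard form [assuming u > 0]: now 5*x**2*sin(x) + 10*x*cos(x) - 6*log(u) - 10*sin(x) + ∫(3/(x**2 + 9)) dx.
Step 7. Substitute back u = sin(x): now 5*x**2*sin(x) + 10*x*cos(x) - 6*log(sin(x)) - 10*sin(x) + ∫(3/(x**2 + 9)) dx.
Step 8. Evaluate the standard form: now 5*x**2*sin(x) + 10*x*cos(x) - 6*log(sin(x)) - 10*sin(x) + atan(x/3).
Answer: 5*x**2*sin(x) + 10*x*cos(x) - 6*log(sin(x)) - 10*sin(x) + atan(x/3).


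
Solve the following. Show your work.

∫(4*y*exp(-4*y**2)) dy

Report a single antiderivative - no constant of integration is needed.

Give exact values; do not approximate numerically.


Step 1. Substitute u = y**2, turning ∫(4*y*exp(-4*y**2)) dy into ∫(2*exp(-4*u)) du: now ∫(2*exp(-4*u)) du.
Step 2. Evaluate the standard form: now -exp(-4*u)/2.
Step 3. Substitute back u = y**2: now -exp(-4*y**2)/2.
Answer: -exp(-4*y**2)/2.


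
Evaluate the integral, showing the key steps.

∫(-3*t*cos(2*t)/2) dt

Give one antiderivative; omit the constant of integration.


Step 1. Integrate ∫(-3*t*cos(2*t)/2) dt by parts with u = t, dv = (-3*cos(2*t)/2) dt, so v = -3*sin(2*t)/4: now -3*t*sin(2*t)/4 + ∫(3*sin(2*t)/4) dt.
Step 2. Evaluate the standard form: now -3*t*sin(2*t)/4 - 3*cos(2*t)/8.
Answer: -3*t*sin(2*t)/4 - 3*cos(2*t)/8.


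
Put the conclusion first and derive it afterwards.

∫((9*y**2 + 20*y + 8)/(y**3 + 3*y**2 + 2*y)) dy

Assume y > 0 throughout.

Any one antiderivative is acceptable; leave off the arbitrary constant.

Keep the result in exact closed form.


The answer is 4*log(y) + 3*log(y + 1) + 2*log(y + 2).
Step 1. Decompose ∫((9*y**2 + 20*y + 8)/(y**3 + 3*y**2 + 2*y)) dy by partial fractions, (9*y**2 + 20*y + 8)/(y**3 + 3*y**2 + 2*y) = 2/(y + 2) + 3/(y + 1) + 4/y: now ∫(4/y) dy + ∫(3/(y + 1)) dy + ∫(2/(y + 2)) dy.
Step 2. Evaluate the standard form [assuming y > 0]: now 4*log(y) + ∫(3/(y + 1)) dy + ∫(2/(y + 2)) dy.
Step 3. Evaluate the standard form [assuming y > -1]: now 4*log(y) + 3*log(y + 1) + ∫(2/(y + 2)) dy.
Step 4. Evaluate the standard form [assuming y > -2]: now 4*log(y) + 3*log(y + 1) + 2*log(y + 2).
Answer: 4*log(y) + 3*log(y + 1) + 2*log(y + 2).


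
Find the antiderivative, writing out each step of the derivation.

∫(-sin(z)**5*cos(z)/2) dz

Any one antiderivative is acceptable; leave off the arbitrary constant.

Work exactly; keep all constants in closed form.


Step 1. Substitute u = sin(z), turning ∫(-sin(z)**5*cos(z)/2) dz into ∫(-u**5/2) du: now ∫(-u**5/2) du.
Step 2. Evaluate the standard form: now -u**6/12.
Step 3. Substitute back u = sin(z): now -sin(z)**6/12.
Answer: -sin(z)**6/12.


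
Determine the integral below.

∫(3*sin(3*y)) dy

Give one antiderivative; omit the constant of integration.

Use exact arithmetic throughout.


Answer: -cos(3*y).


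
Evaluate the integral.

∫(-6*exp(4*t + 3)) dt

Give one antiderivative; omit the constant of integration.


Answer: -3*exp(4*t + 3)/2.


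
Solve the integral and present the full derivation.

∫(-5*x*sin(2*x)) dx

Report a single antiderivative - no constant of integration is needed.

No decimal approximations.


Step 1. Integrate ∫(-5*x*sin(2*x)) dx by parts with u = x, dv = (-5*sin(2*x)) dx, so v = 5*cos(2*x)/2: now 5*x*cos(2*x)/2 + ∫(-5*cos(2*x)/2) dx.
Step 2. Evaluate the standard form: now 5*x*cos(2*x)/2 - 5*sin(2*x)/4.
Answer: 5*x*cos(2*x)/2 - 5*sin(2*x)/4.


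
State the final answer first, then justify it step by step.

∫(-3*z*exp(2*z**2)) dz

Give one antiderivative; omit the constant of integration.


The answer is -3*exp(2*z**2)/4.
Step 1. Substitute u = z**2, turning ∫(-3*z*exp(2*z**2)) dz into ∫(-3*exp(2*u)/2) du: now ∫(-3*exp(2*u)/2) du.
Step 2. Evaluate the standard form: now -3*exp(2*u)/4.
Step 3. Substitute back u = z**2: now -3*exp(2*z**2)/4.
Answer: -3*exp(2*z**2)/4.


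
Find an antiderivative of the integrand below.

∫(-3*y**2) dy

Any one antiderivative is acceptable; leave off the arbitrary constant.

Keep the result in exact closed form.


Answer: -y**3.


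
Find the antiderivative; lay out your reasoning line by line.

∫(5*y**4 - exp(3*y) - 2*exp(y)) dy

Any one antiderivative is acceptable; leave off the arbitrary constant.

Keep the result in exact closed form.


Step 1. Rewrite: now ∫(5*y**4) dy + ∫(-2*exp(y)) dy + ∫(-exp(3*y)) dy.
Step 2. Evaluate the standard form: now -exp(3*y)/3 + ∫(5*y**4) dy + ∫(-2*exp(y)) dy.
Step 3. Evaluate the standard form: now -exp(3*y)/3 - 2*exp(y) + ∫(5*y**4) dy.
Step 4. Evaluate the standard form: now y**5 - exp(3*y)/3 - 2*exp(y).
Answer: y**5 - exp(3*y)/3 - 2*exp(y).


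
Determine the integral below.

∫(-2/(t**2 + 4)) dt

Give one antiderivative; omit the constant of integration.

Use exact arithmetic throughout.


Answer: -atan(t/2).


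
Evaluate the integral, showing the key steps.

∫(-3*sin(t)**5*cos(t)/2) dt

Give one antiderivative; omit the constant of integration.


Step 1. Substitute u = sin(t), turning ∫(-3*sin(t)**5*cos(t)/2) dt into ∫(-3*u**5/2) du: now ∫(-3*u**5/2) du.
Step 2. Evaluate the standard form: now -u**6/4.
Step 3. Substitute back u = sin(t): now -sin(t)**6/4.
Answer: -sin(t)**6/4.


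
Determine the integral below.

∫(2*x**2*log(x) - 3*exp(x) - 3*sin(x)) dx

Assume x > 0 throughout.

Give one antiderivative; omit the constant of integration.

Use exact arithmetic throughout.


Answer: 2*x**3*log(x)/3 - 2*x**3/9 - 3*exp(x) + 3*cos(x).


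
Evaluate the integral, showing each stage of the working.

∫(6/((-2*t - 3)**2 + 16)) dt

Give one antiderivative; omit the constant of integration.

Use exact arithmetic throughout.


Step 1. Substitute u = -2*t - 3, turning ∫(6/((-2*t - 3)**2 + 16)) dt into ∫(-3/(u**2 + 16)) du: now ∫(-3/(u**2 + 16)) du.
Step 2. Evaluate the standard form: now -3*atan(u/4)/4.
Step 3. Substitute back u = -2*t - 3: now 3*atan(t/2 + 3/4)/4.
Answer: 3*atan(t/2 + 3/4)/4.


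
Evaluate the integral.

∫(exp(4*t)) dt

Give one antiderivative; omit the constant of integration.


Answer: exp(4*t)/4.


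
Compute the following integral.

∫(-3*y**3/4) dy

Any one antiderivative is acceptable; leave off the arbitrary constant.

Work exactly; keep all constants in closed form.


Answer: -3*y**4/16.


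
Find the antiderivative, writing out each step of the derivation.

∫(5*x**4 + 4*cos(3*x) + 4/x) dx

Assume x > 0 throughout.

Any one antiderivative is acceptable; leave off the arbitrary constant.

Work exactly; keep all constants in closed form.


Step 1. Rewrite: now ∫(4/x) dx + ∫(5*x**4) dx + ∫(4*cos(3*x)) dx.
Step 2. Evaluate the standard form [assuming x > 0]: now 4*log(x) + ∫(5*x**4) dx + ∫(4*cos(3*x)) dx.
Step 3. Evaluate the standard form: now 4*log(x) + 4*sin(3*x)/3 + ∫(5*x**4) dx.
Step 4. Evaluate the standard form: now x**5 + 4*log(x) + 4*sin(3*x)/3.
Answer: x**5 + 4*log(x) + 4*sin(3*x)/3.


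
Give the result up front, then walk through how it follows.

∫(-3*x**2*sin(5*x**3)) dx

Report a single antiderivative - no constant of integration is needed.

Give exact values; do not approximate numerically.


The answer is cos(5*x**3)/5.
Step 1. Substitute u = x**3, turning ∫(-3*x**2*sin(5*x**3)) dx into ∫(-sin(5*u)) du: now ∫(-sin(5*u)) du.
Step 2. Evaluate the standard form: now cos(5*u)/5.
Step 3. Substitute back u = x**3: now cos(5*x**3)/5.
Answer: cos(5*x**3)/5.


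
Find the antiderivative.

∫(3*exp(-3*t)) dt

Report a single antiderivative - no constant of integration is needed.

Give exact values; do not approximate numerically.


Answer: -exp(-3*t).


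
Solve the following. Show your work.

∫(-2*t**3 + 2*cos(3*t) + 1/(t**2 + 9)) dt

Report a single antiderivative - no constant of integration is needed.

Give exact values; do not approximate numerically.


Step 1. Rewrite: now ∫(-2*t**3) dt + ∫(1/(t**2 + 9)) dt + ∫(2*cos(3*t)) dt.
Step 2. Evaluate the standard form: now atan(t/3)/3 + ∫(-2*t**3) dt + ∫(2*cos(3*t)) dt.
Step 3. Evaluate the standard form: now -t**4/2 + atan(t/3)/3 + ∫(2*cos(3*t)) dt.
Step 4. Evaluate the standard form: now -t**4/2 + 2*sin(3*t)/3 + atan(t/3)/3.
Answer: -t**4/2 + 2*sin(3*t)/3 + atan(t/3)/3.


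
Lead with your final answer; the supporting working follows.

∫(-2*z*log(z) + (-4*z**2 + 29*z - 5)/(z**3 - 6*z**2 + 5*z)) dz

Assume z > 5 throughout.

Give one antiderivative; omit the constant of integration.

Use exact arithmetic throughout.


The answer is -z**2*log(z) + z**2/2 - log(z) + 2*log(z - 5) - 5*log(z - 1).
Step 1. Rewrite: now ∫(-2*z*log(z)) dz + ∫((-4*z**2 + 29*z - 5)/(z**3 - 6*z**2 + 5*z)) dz.
Step 2. Decompose ∫((-4*z**2 + 29*z - 5)/(z**3 - 6*z**2 + 5*z)) dz by partial fractions, (-4*z**2 + 29*z - 5)/(z**3 - 6*z**2 + 5*z) = -5/(z - 1) + 2/(z - 5) - 1/z: now ∫(-1/z) dz + ∫(-2*z*log(z)) dz + ∫(2/(z - 5)) dz + ∫(-5/(z - 1)) dz.
Step 3. Evaluate the standard form [assuming z > 0]: now -log(z) + ∫(-2*z*log(z)) dz + ∫(2/(z - 5)) dz + ∫(-5/(z - 1)) dz.
Step 4. Evaluate the standard form [assuming z > 1]: now -log(z) - 5*log(z - 1) + ∫(-2*z*log(z)) dz + ∫(2/(z - 5)) dz.
Step 5. Evaluate the standard form [assuming z > 5]: now -log(z) + 2*log(z - 5) - 5*log(z - 1) + ∫(-2*z*log(z)) dz.
Step 6. Integrate ∫(-2*z*log(z)) dz by parts with u = log(z), dv = (-2*z) dz, so v = -z**2 [assuming z > 0]: now -z**2*log(z) - log(z) + 2*log(z - 5) - 5*log(z - 1) + ∫(z) dz.
Step 7. Evaluate the standard form: now -z**2*log(z) + z**2/2 - log(z) + 2*log(z - 5) - 5*log(z - 1).
Answer: -z**2*log(z) + z**2/2 - log(z) + 2*log(z - 5) - 5*log(z - 1).


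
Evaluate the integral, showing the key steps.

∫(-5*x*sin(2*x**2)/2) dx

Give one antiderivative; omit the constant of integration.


Step 1. Substitute u = x**2, turning ∫(-5*x*sin(2*x**2)/2) dx into ∫(-5*sin(2*u)/4) du: now ∫(-5*sin(2*u)/4) du.
Step 2. Evaluate the standard form: now 5*cos(2*u)/8.
Step 3. Substitute back u = x**2: now 5*cos(2*x**2)/8.
Answer: 5*cos(2*x**2)/8.


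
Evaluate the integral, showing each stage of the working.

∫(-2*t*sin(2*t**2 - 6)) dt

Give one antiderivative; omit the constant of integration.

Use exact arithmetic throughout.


Step 1. Substitute u = t**2 - 3, turning ∫(-2*t*sin(2*t**2 - 6)) dt into ∫(-sin(2*u)) du: now ∫(-sin(2*u)) du.
Step 2. Evaluate the standard form: now cos(2*u)/2.
Step 3. Substitute back u = t**2 - 3: now cos(2*t**2 - 6)/2.
Answer: cos(2*t**2 - 6)/2.


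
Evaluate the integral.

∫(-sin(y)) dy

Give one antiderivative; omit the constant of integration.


Answer: cos(y).


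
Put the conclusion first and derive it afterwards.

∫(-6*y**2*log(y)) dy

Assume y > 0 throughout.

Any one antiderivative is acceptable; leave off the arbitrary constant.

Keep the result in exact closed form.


The answer is -2*y**3*log(y) + 2*y**3/3.
Step 1. Integrate ∫(-6*y**2*log(y)) dy by parts with u = log(y), dv = (-6*y**2) dy, so v = -2*y**3 [assuming y > 0]: now -2*y**3*log(y) + ∫(2*y**2) dy.
Step 2. Evaluate the standard form: now -2*y**3*log(y) + 2*y**3/3.
Answer: -2*y**3*log(y) + 2*y**3/3.


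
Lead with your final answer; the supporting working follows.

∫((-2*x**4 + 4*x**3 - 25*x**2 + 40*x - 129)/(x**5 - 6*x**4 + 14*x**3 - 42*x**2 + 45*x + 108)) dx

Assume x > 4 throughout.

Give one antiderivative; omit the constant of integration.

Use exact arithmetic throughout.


The answer is -5*log(x - 4) + 4*log(x - 3) - log(x + 1) - atan(x/3)/3.
Step 1. Decompose ∫((-2*x**4 + 4*x**3 - 25*x**2 + 40*x - 129)/(x**5 - 6*x**4 + 14*x**3 - 42*x**2 + 45*x + 108)) dx by partial fractions, (-2*x**4 + 4*x**3 - 25*x**2 + 40*x - 129)/(x**5 - 6*x**4 + 14*x**3 - 42*x**2 + 45*x + 108) = -1/(x**2 + 9) - 1/(x + 1) + 4/(x - 3) - 5/(x - 4): now ∫(-5/(x - 4)) dx + ∫(4/(x - 3)) dx + ∫(-1/(x + 1)) dx + ∫(-1/(x**2 + 9)) dx.
Step 2. Evaluate the standard form [assuming x > 3]: now 4*log(x - 3) + ∫(-5/(x - 4)) dx + ∫(-1/(x + 1)) dx + ∫(-1/(x**2 + 9)) dx.
Step 3. Evaluate the standard form [assuming x > 4]: now -5*log(x - 4) + 4*log(x - 3) + ∫(-1/(x + 1)) dx + ∫(-1/(x**2 + 9)) dx.
Step 4. Evaluate the standard form [assuming x > -1]: now -5*log(x - 4) + 4*log(x - 3) - log(x + 1) + ∫(-1/(x**2 + 9)) dx.
Step 5. Evaluate the standard form: now -5*log(x - 4) + 4*log(x - 3) - log(x + 1) - atan(x/3)/3.
Answer: -5*log(x - 4) + 4*log(x - 3) - log(x + 1) - atan(x/3)/3.


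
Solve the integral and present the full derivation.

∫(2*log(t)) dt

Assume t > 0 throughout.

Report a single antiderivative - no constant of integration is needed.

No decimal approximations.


Step 1. Integrate ∫(2*log(t)) dt by parts with u = log(t), dv = (2) dt, so v = 2*t [assuming t > 0]: now 2*t*log(t) + ∫(-2) dt.
Step 2. Evaluate the standard form: now 2*t*log(t) - 2*t.
Answer: 2*t*log(t) - 2*t.


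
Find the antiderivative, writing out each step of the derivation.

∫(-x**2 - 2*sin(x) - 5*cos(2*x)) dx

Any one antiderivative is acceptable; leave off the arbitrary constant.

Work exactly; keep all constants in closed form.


Step 1. Rewrite: now ∫(-x**2) dx + ∫(-2*sin(x)) dx + ∫(-5*cos(2*x)) dx.
Step 2. Evaluate the standard form: now -x**3/3 + ∫(-2*sin(x)) dx + ∫(-5*cos(2*x)) dx.
Step 3. Evaluate the standard form: now -x**3/3 - 5*sin(2*x)/2 + ∫(-2*sin(x)) dx.
Step 4. Evaluate the standard form: now -x**3/3 - 5*sin(2*x)/2 + 2*cos(x).
Answer: -x**3/3 - 5*sin(2*x)/2 + 2*cos(x).


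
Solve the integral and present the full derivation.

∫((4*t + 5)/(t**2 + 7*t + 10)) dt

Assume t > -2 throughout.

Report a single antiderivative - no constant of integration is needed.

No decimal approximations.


Step 1. Decompose ∫((4*t + 5)/(t**2 + 7*t + 10)) dt by partial fractions, (4*t + 5)/(t**2 + 7*t + 10) = 5/(t + 5) - 1/(t + 2): now ∫(-1/(t + 2)) dt + ∫(5/(t + 5)) dt.
Step 2. Evaluate the standard form [assuming t > -5]: now 5*log(t + 5) + ∫(-1/(t + 2)) dt.
Step 3. Evaluate the standard form [assuming t > -2]: now -log(t + 2) + 5*log(t + 5).
Answer: -log(t + 2) + 5*log(t + 5).


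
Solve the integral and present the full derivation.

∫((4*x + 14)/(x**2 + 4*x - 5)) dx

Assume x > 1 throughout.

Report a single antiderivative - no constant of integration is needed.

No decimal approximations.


Step 1. Decompose ∫((4*x + 14)/(x**2 + 4*x - 5)) dx by partial fractions, (4*x + 14)/(x**2 + 4*x - 5) = 1/(x + 5) + 3/(x - 1): now ∫(3/(x - 1)) dx + ∫(1/(x + 5)) dx.
Step 2. Evaluate the standard form [assuming x > -5]: now log(x + 5) + ∫(3/(x - 1)) dx.
Step 3. Evaluate the standard form [assuming x > 1]: now 3*log(x - 1) + log(x + 5).
Answer: 3*log(x - 1) + log(x + 5).


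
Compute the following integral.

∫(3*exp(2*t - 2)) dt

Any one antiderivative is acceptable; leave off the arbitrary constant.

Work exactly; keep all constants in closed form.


Answer: 3*exp(2*t - 2)/2.


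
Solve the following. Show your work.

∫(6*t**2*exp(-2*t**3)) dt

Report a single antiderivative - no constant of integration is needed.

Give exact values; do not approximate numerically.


Step 1. Substitute u = t**3, turning ∫(6*t**2*exp(-2*t**3)) dt into ∫(2*exp(-2*u)) du: now ∫(2*exp(-2*u)) du.
Step 2. Evaluate the standard form: now -exp(-2*u).
Step 3. Substitute back u = t**3: now -exp(-2*t**3).
Answer: -exp(-2*t**3).


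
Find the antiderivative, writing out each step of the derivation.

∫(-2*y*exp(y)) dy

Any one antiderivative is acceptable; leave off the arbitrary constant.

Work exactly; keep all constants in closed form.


Step 1. Integrate ∫(-2*y*exp(y)) dy by parts with u = y, dv = (-2*exp(y)) dy, so v = -2*exp(y): now -2*y*exp(y) + ∫(2*exp(y)) dy.
Step 2. Evaluate the standard form: now -2*y*exp(y) + 2*exp(y).
Answer: -2*y*exp(y) + 2*exp(y).


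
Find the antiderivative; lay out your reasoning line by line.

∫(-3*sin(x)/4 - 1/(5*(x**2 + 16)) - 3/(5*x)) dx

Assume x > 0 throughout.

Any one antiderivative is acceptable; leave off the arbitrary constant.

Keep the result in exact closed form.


Step 1. Rewrite: now ∫(-3/(5*x)) dx + ∫(-1/(5*(x**2 + 16))) dx + ∫(-3*sin(x)/4) dx.
Step 2. Evaluate the standard form: now -atan(x/4)/20 + ∫(-3/(5*x)) dx + ∫(-3*sin(x)/4) dx.
Step 3. Evaluate the standard form [assuming x > 0]: now -3*log(x)/5 - atan(x/4)/20 + ∫(-3*sin(x)/4) dx.
Step 4. Evaluate the standard form: now -3*log(x)/5 + 3*cos(x)/4 - atan(x/4)/20.
Answer: -3*log(x)/5 + 3*cos(x)/4 - atan(x/4)/20.


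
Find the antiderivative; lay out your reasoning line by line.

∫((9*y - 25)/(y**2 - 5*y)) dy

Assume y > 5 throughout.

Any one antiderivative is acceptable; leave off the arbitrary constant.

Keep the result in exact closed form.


Step 1. Decompose ∫((9*y - 25)/(y**2 - 5*y)) dy by partial fractions, (9*y - 25)/(y**2 - 5*y) = 4/(y - 5) + 5/y: now ∫(5/y) dy + ∫(4/(y - 5)) dy.
Step 2. Evaluate the standard form [assuming y > 0]: now 5*log(y) + ∫(4/(y - 5)) dy.
Step 3. Evaluate the standard form [assuming y > 5]: now 5*log(y) + 4*log(y - 5).
Answer: 5*log(y) + 4*log(y - 5).


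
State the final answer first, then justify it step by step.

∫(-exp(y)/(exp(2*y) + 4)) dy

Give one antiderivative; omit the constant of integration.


The answer is -atan(exp(y)/2)/2.
Step 1. Substitute u = exp(y), turning ∫(-exp(y)/(exp(2*y) + 4)) dy into ∫(-1/(u**2 + 4)) du: now ∫(-1/(u**2 + 4)) du.
Step 2. Evaluate the standard form: now -atan(u/2)/2.
Step 3. Substitute back u = exp(y): now -atan(exp(y)/2)/2.
Answer: -atan(exp(y)/2)/2.


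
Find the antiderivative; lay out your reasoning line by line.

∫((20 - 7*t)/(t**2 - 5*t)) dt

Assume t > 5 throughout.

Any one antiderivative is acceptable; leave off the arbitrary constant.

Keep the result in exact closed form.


Step 1. Decompose ∫((20 - 7*t)/(t**2 - 5*t)) dt by partial fractions, (20 - 7*t)/(t**2 - 5*t) = -3/(t - 5) - 4/t: now ∫(-4/t) dt + ∫(-3/(t - 5)) dt.
Step 2. Evaluate the standard form [assuming t > 5]: now -3*log(t - 5) + ∫(-4/t) dt.
Step 3. Evaluate the standard form [assuming t > 0]: now -4*log(t) - 3*log(t - 5).
Answer: -4*log(t) - 3*log(t - 5).


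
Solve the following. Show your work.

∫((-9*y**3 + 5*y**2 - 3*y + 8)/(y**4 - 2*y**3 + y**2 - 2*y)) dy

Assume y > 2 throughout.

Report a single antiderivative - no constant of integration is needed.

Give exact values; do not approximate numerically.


Step 1. Decompose ∫((-9*y**3 + 5*y**2 - 3*y + 8)/(y**4 - 2*y**3 + y**2 - 2*y)) dy by partial fractions, (-9*y**3 + 5*y**2 - 3*y + 8)/(y**4 - 2*y**3 + y**2 - 2*y) = -3/(y**2 + 1) - 5/(y - 2) - 4/y: now ∫(-4/y) dy + ∫(-5/(y - 2)) dy + ∫(-3/(y**2 + 1)) dy.
Step 2. Evaluate the standard form [assuming y > 2]: now -5*log(y - 2) + ∫(-4/y) dy + ∫(-3/(y**2 + 1)) dy.
Step 3. Evaluate the standard form [assuming y > 0]: now -4*log(y) - 5*log(y - 2) + ∫(-3/(y**2 + 1)) dy.
Step 4. Evaluate the standard form: now -4*log(y) - 5*log(y - 2) - 3*atan(y).
Answer: -4*log(y) - 5*log(y - 2) - 3*atan(y).


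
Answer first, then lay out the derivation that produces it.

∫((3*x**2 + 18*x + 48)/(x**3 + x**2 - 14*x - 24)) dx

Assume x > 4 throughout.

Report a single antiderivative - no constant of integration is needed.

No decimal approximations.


The answer is 4*log(x - 4) - 4*log(x + 2) + 3*log(x + 3).
Step 1. Decompose ∫((3*x**2 + 18*x + 48)/(x**3 + x**2 - 14*x - 24)) dx by partial fractions, (3*x**2 + 18*x + 48)/(x**3 + x**2 - 14*x - 24) = 3/(x + 3) - 4/(x + 2) + 4/(x - 4): now ∫(4/(x - 4)) dx + ∫(-4/(x + 2)) dx + ∫(3/(x + 3)) dx.
Step 2. Evaluate the standard form [assuming x > -2]: now -4*log(x + 2) + ∫(4/(x - 4)) dx + ∫(3/(x + 3)) dx.
Step 3. Evaluate the standard form [assuming x > -3]: now -4*log(x + 2) + 3*log(x + 3) + ∫(4/(x - 4)) dx.
Step 4. Evaluate the standard form [assuming x > 4]: now 4*log(x - 4) - 4*log(x + 2) + 3*log(x + 3).
Answer: 4*log(x - 4) - 4*log(x + 2) + 3*log(x + 3).


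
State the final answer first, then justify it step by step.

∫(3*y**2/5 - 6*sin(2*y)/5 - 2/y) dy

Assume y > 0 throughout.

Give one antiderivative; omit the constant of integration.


The answer is y**3/5 - 2*log(y) + 3*cos(2*y)/5.
Step 1. Rewrite: now ∫(-2/y) dy + ∫(3*y**2/5) dy + ∫(-6*sin(2*y)/5) dy.
Step 2. Evaluate the standard form [assuming y > 0]: now -2*log(y) + ∫(3*y**2/5) dy + ∫(-6*sin(2*y)/5) dy.
Step 3. Evaluate the standard form: now -2*log(y) + 3*cos(2*y)/5 + ∫(3*y**2/5) dy.
Step 4. Evaluate the standard form: now y**3/5 - 2*log(y) + 3*cos(2*y)/5.
Answer: y**3/5 - 2*log(y) + 3*cos(2*y)/5.


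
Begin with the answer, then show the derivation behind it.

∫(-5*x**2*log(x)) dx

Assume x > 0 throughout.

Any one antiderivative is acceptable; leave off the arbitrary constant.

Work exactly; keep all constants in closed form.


The answer is -5*x**3*log(x)/3 + 5*x**3/9.
Step 1. Integrate ∫(-5*x**2*log(x)) dx by parts with u = log(x), dv = (-5*x**2) dx, so v = -5*x**3/3 [assuming x > 0]: now -5*x**3*log(x)/3 + ∫(5*x**2/3) dx.
Step 2. Evaluate the standard form: now -5*x**3*log(x)/3 + 5*x**3/9.
Answer: -5*x**3*log(x)/3 + 5*x**3/9.


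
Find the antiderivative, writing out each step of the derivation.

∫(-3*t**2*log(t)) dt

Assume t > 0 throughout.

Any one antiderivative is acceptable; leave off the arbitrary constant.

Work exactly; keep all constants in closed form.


Step 1. Integrate ∫(-3*t**2*log(t)) dt by parts with u = log(t), dv = (-3*t**2) dt, so v = -t**3 [assuming t > 0]: now -t**3*log(t) + ∫(t**2) dt.
Step 2. Evaluate the standard form: now -t**3*log(t) + t**3/3.
Answer: -t**3*log(t) + t**3/3.


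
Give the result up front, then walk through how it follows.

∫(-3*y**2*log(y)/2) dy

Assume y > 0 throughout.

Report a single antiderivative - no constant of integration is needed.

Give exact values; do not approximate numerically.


The answer is -y**3*log(y)/2 + y**3/6.
Step 1. Integrate ∫(-3*y**2*log(y)/2) dy by parts with u = log(y), dv = (-3*y**2/2) dy, so v = -y**3/2 [assuming y > 0]: now -y**3*log(y)/2 + ∫(y**2/2) dy.
Step 2. Evaluate the standard form: now -y**3*log(y)/2 + y**3/6.
Answer: -y**3*log(y)/2 + y**3/6.


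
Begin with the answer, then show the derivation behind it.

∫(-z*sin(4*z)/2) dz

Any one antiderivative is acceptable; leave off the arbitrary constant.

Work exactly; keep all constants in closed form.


The answer is z*cos(4*z)/8 - sin(4*z)/32.
Step 1. Integrate ∫(-z*sin(4*z)/2) dz by parts with u = z, dv = (-sin(4*z)/2) dz, so v = cos(4*z)/8: now z*cos(4*z)/8 + ∫(-cos(4*z)/8) dz.
Step 2. Evaluate the standard form: now z*cos(4*z)/8 - sin(4*z)/32.
Answer: z*cos(4*z)/8 - sin(4*z)/32.


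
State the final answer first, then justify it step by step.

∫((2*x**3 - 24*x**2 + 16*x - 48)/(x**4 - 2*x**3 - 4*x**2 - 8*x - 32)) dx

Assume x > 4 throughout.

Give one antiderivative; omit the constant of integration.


The answer is -2*log(x - 4) + 4*log(x + 2) - 2*atan(x/2).
Step 1. Decompose ∫((2*x**3 - 24*x**2 + 16*x - 48)/(x**4 - 2*x**3 - 4*x**2 - 8*x - 32)) dx by partial fractions, (2*x**3 - 24*x**2 + 16*x - 48)/(x**4 - 2*x**3 - 4*x**2 - 8*x - 32) = -4/(x**2 + 4) + 4/(x + 2) - 2/(x - 4): now ∫(-2/(x - 4)) dx + ∫(4/(x + 2)) dx + ∫(-4/(x**2 + 4)) dx.
Step 2. Evaluate the standard form [assuming x > 4]: now -2*log(x - 4) + ∫(4/(x + 2)) dx + ∫(-4/(x**2 + 4)) dx.
Step 3. Evaluate the standard form [assuming x > -2]: now -2*log(x - 4) + 4*log(x + 2) + ∫(-4/(x**2 + 4)) dx.
Step 4. Evaluate the standard form: now -2*log(x - 4) + 4*log(x + 2) - 2*atan(x/2).
Answer: -2*log(x - 4) + 4*log(x + 2) - 2*atan(x/2).


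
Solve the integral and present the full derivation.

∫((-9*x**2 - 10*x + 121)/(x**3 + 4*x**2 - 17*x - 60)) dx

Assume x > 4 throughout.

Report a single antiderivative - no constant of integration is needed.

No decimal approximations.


Step 1. Decompose ∫((-9*x**2 - 10*x + 121)/(x**3 + 4*x**2 - 17*x - 60)) dx by partial fractions, (-9*x**2 - 10*x + 121)/(x**3 + 4*x**2 - 17*x - 60) = -3/(x + 5) - 5/(x + 3) - 1/(x - 4): now ∫(-1/(x - 4)) dx + ∫(-5/(x + 3)) dx + ∫(-3/(x + 5)) dx.
Step 2. Evaluate the standard form [assuming x > -5]: now -3*log(x + 5) + ∫(-1/(x - 4)) dx + ∫(-5/(x + 3)) dx.
Step 3. Evaluate the standard form [assuming x > 4]: now -log(x - 4) - 3*log(x + 5) + ∫(-5/(x + 3)) dx.
Step 4. Evaluate the standard form [assuming x > -3]: now -log(x - 4) - 5*log(x + 3) - 3*log(x + 5).
Answer: -log(x - 4) - 5*log(x + 3) - 3*log(x + 5).


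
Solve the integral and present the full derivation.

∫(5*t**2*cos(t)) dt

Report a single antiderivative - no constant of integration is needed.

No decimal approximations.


Step 1. Integrate ∫(5*t**2*cos(t)) dt by parts with u = t**2, dv = (5*cos(t)) dt, so v = 5*sin(t): now 5*t**2*sin(t) + ∫(-10*t*sin(t)) dt.
Step 2. Integrate ∫(-10*t*sin(t)) dt by parts with u = t, dv = (-10*sin(t)) dt, so v = 10*cos(t): now 5*t**2*sin(t) + 10*t*cos(t) + ∫(-10*cos(t)) dt.
Step 3. Evaluate the standard form: now 5*t**2*sin(t) + 10*t*cos(t) - 10*sin(t).
Answer: 5*t**2*sin(t) + 10*t*cos(t) - 10*sin(t).


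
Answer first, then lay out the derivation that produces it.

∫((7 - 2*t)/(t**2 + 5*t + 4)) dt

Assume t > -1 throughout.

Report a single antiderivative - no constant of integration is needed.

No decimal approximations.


The answer is 3*log(t + 1) - 5*log(t + 4).
Step 1. Decompose ∫((7 - 2*t)/(t**2 + 5*t + 4)) dt by partial fractions, (7 - 2*t)/(t**2 + 5*t + 4) = -5/(t + 4) + 3/(t + 1): now ∫(3/(t + 1)) dt + ∫(-5/(t + 4)) dt.
Step 2. Evaluate the standard form [assuming t > -4]: now -5*log(t + 4) + ∫(3/(t + 1)) dt.
Step 3. Evaluate the standard form [assuming t > -1]: now 3*log(t + 1) - 5*log(t + 4).
Answer: 3*log(t + 1) - 5*log(t + 4).


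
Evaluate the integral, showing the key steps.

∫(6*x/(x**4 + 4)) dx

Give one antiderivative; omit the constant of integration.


Step 1. Substitute u = x**2, turning ∫(6*x/(x**4 + 4)) dx into ∫(3/(u**2 + 4)) du: now ∫(3/(u**2 + 4)) du.
Step 2. Evaluate the standard form: now 3*atan(u/2)/2.
Step 3. Substitute back u = x**2: now 3*atan(x**2/2)/2.
Answer: 3*atan(x**2/2)/2.


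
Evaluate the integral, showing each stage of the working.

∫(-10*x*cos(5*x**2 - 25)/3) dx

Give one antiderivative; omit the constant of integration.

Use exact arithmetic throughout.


Step 1. Substitute u = x**2 - 5, turning ∫(-10*x*cos(5*x**2 - 25)/3) dx into ∫(-5*cos(5*u)/3) du: now ∫(-5*cos(5*u)/3) du.
Step 2. Evaluate the standard form: now -sin(5*u)/3.
Step 3. Substitute back u = x**2 - 5: now -sin(5*x**2 - 25)/3.
Answer: -sin(5*x**2 - 25)/3.


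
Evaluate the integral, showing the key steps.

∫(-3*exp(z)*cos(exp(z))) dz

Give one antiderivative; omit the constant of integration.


Step 1. Substitute u = exp(z), turning ∫(-3*exp(z)*cos(exp(z))) dz into ∫(-3*cos(u)) du: now ∫(-3*cos(u)) du.
Step 2. Evaluate the standard form: now -3*sin(u).
Step 3. Substitute back u = exp(z): now -3*sin(exp(z)).
Answer: -3*sin(exp(z)).


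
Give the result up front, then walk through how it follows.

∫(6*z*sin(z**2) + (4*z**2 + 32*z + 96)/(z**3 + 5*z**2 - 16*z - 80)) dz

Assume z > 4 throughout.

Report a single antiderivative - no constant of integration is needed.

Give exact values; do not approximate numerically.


The answer is 4*log(z - 4) - 4*log(z + 4) + 4*log(z + 5) - 3*cos(z**2).
Step 1. Rewrite: now ∫(6*z*sin(z**2)) dz + ∫((4*z**2 + 32*z + 96)/(z**3 + 5*z**2 - 16*z - 80)) dz.
Step 2. Substitute u = z**2, turning ∫(6*z*sin(z**2)) dz into ∫(3*sin(u)) du: now ∫((4*z**2 + 32*z + 96)/(z**3 + 5*z**2 - 16*z - 80)) dz + ∫(3*sin(u)) du.
Step 3. Evaluate the standard form: now -3*cos(u) + ∫((4*z**2 + 32*z + 96)/(z**3 + 5*z**2 - 16*z - 80)) dz.
Step 4. Substitute back u = z**2: now -3*cos(z**2) + ∫((4*z**2 + 32*z + 96)/(z**3 + 5*z**2 - 16*z - 80)) dz.
Step 5. Decompose ∫((4*z**2 + 32*z + 96)/(z**3 + 5*z**2 - 16*z - 80)) dz by partial fractions, (4*z**2 + 32*z + 96)/(z**3 + 5*z**2 - 16*z - 80) = 4/(z + 5) - 4/(z + 4) + 4/(z - 4): now -3*cos(z**2) + ∫(4/(z - 4)) dz + ∫(-4/(z + 4)) dz + ∫(4/(z + 5)) dz.
Step 6. Evaluate the standard form [assuming z > 4]: now 4*log(z - 4) - 3*cos(z**2) + ∫(-4/(z + 4)) dz + ∫(4/(z + 5)) dz.
Step 7. Evaluate the standard form [assuming z > -4]: now 4*log(z - 4) - 4*log(z + 4) - 3*cos(z**2) + ∫(4/(z + 5)) dz.
Step 8. Evaluate the standard form [assuming z > -5]: now 4*log(z - 4) - 4*log(z + 4) + 4*log(z + 5) - 3*cos(z**2).
Answer: 4*log(z - 4) - 4*log(z + 4) + 4*log(z + 5) - 3*cos(z**2).


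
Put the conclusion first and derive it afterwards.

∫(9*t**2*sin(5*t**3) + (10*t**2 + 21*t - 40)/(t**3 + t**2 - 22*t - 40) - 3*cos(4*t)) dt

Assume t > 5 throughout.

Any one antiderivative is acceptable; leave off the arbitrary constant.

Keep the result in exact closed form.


The answer is 5*log(t - 5) + 3*log(t + 2) + 2*log(t + 4) - 3*sin(4*t)/4 - 3*cos(5*t**3)/5.
Step 1. Rewrite: now ∫(9*t**2*sin(5*t**3)) dt + ∫((10*t**2 + 21*t - 40)/(t**3 + t**2 - 22*t - 40)) dt + ∫(-3*cos(4*t)) dt.
Step 2. Decompose ∫((10*t**2 + 21*t - 40)/(t**3 + t**2 - 22*t - 40)) dt by partial fractions, (10*t**2 + 21*t - 40)/(t**3 + t**2 - 22*t - 40) = 2/(t + 4) + 3/(t + 2) + 5/(t - 5): now ∫(9*t**2*sin(5*t**3)) dt + ∫(5/(t - 5)) dt + ∫(3/(t + 2)) dt + ∫(2/(t + 4)) dt + ∫(-3*cos(4*t)) dt.
Step 3. Evaluate the standard form [assuming t > -2]: now 3*log(t + 2) + ∫(9*t**2*sin(5*t**3)) dt + ∫(5/(t - 5)) dt + ∫(2/(t + 4)) dt + ∫(-3*cos(4*t)) dt.
Step 4. Evaluate the standard form [assuming t > 5]: now 5*log(t - 5) + 3*log(t + 2) + ∫(9*t**2*sin(5*t**3)) dt + ∫(2/(t + 4)) dt + ∫(-3*cos(4*t)) dt.
Step 5. Evaluate the standard form [assuming t > -4]: now 5*log(t - 5) + 3*log(t + 2) + 2*log(t + 4) + ∫(9*t**2*sin(5*t**3)) dt + ∫(-3*cos(4*t)) dt.
Step 6. Substitute u = t**3, turning ∫(9*t**2*sin(5*t**3)) dt into ∫(3*sin(5*u)) du: now 5*log(t - 5) + 3*log(t + 2) + 2*log(t + 4) + ∫(3*sin(5*u)) du + ∫(-3*cos(4*t)) dt.
Step 7. Evaluate the standard form: now 5*log(t - 5) + 3*log(t + 2) + 2*log(t + 4) - 3*cos(5*u)/5 + ∫(-3*cos(4*t)) dt.
Step 8. Substitute back u = t**3: now 5*log(t - 5) + 3*log(t + 2) + 2*log(t + 4) - 3*cos(5*t**3)/5 + ∫(-3*cos(4*t)) dt.
Step 9. Evaluate the standard form: now 5*log(t - 5) + 3*log(t + 2) + 2*log(t + 4) - 3*sin(4*t)/4 - 3*cos(5*t**3)/5.
Answer: 5*log(t - 5) + 3*log(t + 2) + 2*log(t + 4) - 3*sin(4*t)/4 - 3*cos(5*t**3)/5.


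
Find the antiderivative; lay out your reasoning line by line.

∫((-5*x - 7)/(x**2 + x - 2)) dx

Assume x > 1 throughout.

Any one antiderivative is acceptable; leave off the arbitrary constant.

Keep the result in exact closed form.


Step 1. Decompose ∫((-5*x - 7)/(x**2 + x - 2)) dx by partial fractions, (-5*x - 7)/(x**2 + x - 2) = -1/(x + 2) - 4/(x - 1): now ∫(-4/(x - 1)) dx + ∫(-1/(x + 2)) dx.
Step 2. Evaluate the standard form [assuming x > 1]: now -4*log(x - 1) + ∫(-1/(x + 2)) dx.
Step 3. Evaluate the standard form [assuming x > -2]: now -4*log(x - 1) - log(x + 2).
Answer: -4*log(x - 1) - log(x + 2).


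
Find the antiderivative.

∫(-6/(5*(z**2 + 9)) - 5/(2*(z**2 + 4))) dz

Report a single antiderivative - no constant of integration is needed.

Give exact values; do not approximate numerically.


Answer: -2*atan(z/3)/5 - 5*atan(z/2)/4.


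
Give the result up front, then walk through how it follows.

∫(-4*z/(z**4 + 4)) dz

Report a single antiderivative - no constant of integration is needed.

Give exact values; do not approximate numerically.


The answer is -atan(z**2/2).
Step 1. Substitute u = z**2, turning ∫(-4*z/(z**4 + 4)) dz into ∫(-2/(u**2 + 4)) du: now ∫(-2/(u**2 + 4)) du.
Step 2. Evaluate the standard form: now -atan(u/2).
Step 3. Substitute back u = z**2: now -atan(z**2/2).
Answer: -atan(z**2/2).


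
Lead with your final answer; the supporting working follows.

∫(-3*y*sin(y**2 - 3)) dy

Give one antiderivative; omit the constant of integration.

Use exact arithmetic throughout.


The answer is 3*cos(y**2 - 3)/2.
Step 1. Substitute u = y**2 - 3, turning ∫(-3*y*sin(y**2 - 3)) dy into ∫(-3*sin(u)/2) du: now ∫(-3*sin(u)/2) du.
Step 2. Evaluate the standard form: now 3*cos(u)/2.
Step 3. Substitute back u = y**2 - 3: now 3*cos(y**2 - 3)/2.
Answer: 3*cos(y**2 - 3)/2.


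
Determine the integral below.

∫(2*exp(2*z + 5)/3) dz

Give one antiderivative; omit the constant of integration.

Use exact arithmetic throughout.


Answer: exp(2*z + 5)/3.


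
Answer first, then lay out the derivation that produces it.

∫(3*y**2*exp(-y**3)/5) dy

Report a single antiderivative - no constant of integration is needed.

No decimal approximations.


The answer is -exp(-y**3)/5.
Step 1. Substitute u = y**3, turning ∫(3*y**2*exp(-y**3)/5) dy into ∫(exp(-u)/5) du: now ∫(exp(-u)/5) du.
Step 2. Evaluate the standard form: now -exp(-u)/5.
Step 3. Substitute back u = y**3: now -exp(-y**3)/5.
Answer: -exp(-y**3)/5.


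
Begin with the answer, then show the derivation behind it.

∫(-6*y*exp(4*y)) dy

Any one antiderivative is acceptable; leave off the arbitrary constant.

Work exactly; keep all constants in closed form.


The answer is -3*y*exp(4*y)/2 + 3*exp(4*y)/8.
Step 1. Integrate ∫(-6*y*exp(4*y)) dy by parts with u = y, dv = (-6*exp(4*y)) dy, so v = -3*exp(4*y)/2: now -3*y*exp(4*y)/2 + ∫(3*exp(4*y)/2) dy.
Step 2. Evaluate the standard form: now -3*y*exp(4*y)/2 + 3*exp(4*y)/8.
Answer: -3*y*exp(4*y)/2 + 3*exp(4*y)/8.


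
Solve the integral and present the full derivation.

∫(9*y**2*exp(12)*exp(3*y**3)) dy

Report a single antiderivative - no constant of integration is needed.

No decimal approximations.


Step 1. Substitute u = y**3 + 4, turning ∫(9*y**2*exp(12)*exp(3*y**3)) dy into ∫(3*exp(3*u)) du: now ∫(3*exp(3*u)) du.
Step 2. Evaluate the standard form: now exp(3*u).
Step 3. Substitute back u = y**3 + 4: now exp(3*y**3 + 12).
Answer: exp(3*y**3 + 12).


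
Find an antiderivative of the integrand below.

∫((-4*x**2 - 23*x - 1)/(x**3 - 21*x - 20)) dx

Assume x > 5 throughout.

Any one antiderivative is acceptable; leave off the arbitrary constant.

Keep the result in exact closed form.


Answer: -4*log(x - 5) - log(x + 1) + log(x + 4).


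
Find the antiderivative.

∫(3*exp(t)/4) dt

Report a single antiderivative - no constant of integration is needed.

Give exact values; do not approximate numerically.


Answer: 3*exp(t)/4.
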